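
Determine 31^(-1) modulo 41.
Since 41 is prime, by Fermat 31^(-1) ≡ 31^{39} ≡ 4 mod 41. Verify: 31 × 4 = 124 ≡ 1 mod 41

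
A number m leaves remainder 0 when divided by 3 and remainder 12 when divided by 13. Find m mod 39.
M = 3 × 13 = 39. M₁ = 13, y₁ ≡ 1 mod 3. M₂ = 3, y₂ ≡ 9 mod 13. m = 0×13×1 + 12×3×9 ≡ 12 mod 39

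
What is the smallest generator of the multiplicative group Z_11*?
g = 2. For each prime q|10: 2^{5}≡10, 2^{2}≡4, none ≡ 1, so ord_11(2) = 10 and 2 is a primitive root.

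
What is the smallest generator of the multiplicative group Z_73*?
g = 5. For each prime q|72: 5^{36}≡72, 5^{24}≡8, none ≡ 1, so ord_73(5) = 72 and 5 is a primitive root.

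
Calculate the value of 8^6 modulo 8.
By repeated squaring mod 8: 8^{1}≡0, 8^{2}≡0, 8^{4}≡0. Then 8^{6} = 8^{4+2} ≡ 0 × 0 ≡ 0 mod 8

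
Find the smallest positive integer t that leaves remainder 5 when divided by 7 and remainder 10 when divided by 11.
M = 7 × 11 = 77. M₁ = 11, y₁ ≡ 2 mod 7. M₂ = 7, y₂ ≡ 8 mod 11. t = 5×11×2 + 10×7×8 ≡ 54 mod 77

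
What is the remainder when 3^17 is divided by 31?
By repeated squaring (mod 31): 3^{1}≡3, 3^{2}≡9, 3^{4}≡19, 3^{8}≡20, 3^{16}≡28. Then 3^{17} = 3^{16+1} ≡ 28 × 3 ≡ 22 (mod 31)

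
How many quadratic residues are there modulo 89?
Exactly half the non-zero residues mod a prime are QRs: (89-1)/2 = 44.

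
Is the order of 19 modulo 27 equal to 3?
Powers of 19 mod 27: 19^1≡19, 19^2≡10, 19^3≡1. First k with 19^k≡1 is k=3. Yes, ord_27(19) = 3.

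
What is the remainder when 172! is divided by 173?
By Wilson's theorem, (172)! ≡ -1 ≡ 172 (mod 173)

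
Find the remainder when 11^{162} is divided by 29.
By Fermat: 11^{28} ≡ 1 (mod 29). 162 = 5×28 + 22. So 11^{162} ≡ 11^{22} ≡ 13 (mod 29)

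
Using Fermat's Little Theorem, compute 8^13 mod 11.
By Fermat: 8^{10} ≡ 1 mod 11. So 8^{13} = 8^{10} · 8^{3} ≡ 8^{3} ≡ 6 mod 11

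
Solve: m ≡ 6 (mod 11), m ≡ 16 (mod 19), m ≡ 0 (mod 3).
M = 11 × 19 × 3 = 627. M₁ = 57, y₁ ≡ 6 (mod 11). M₂ = 33, y₂ ≡ 15 (mod 19). M₃ = 209, y₃ ≡ 2 (mod 3). m = 6×57×6 + 16×33×15 + 0×209×2 ≡ 567 (mod 627)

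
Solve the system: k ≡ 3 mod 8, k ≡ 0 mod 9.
M = 8 × 9 = 72. M₁ = 9, y₁ ≡ 1 mod 8. M₂ = 8, y₂ ≡ 8 mod 9. k = 3×9×1 + 0×8×8 ≡ 27 mod 72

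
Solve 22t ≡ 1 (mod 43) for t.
Since 43 is prime, by Fermat 22^(-1) ≡ 22^{41} ≡ 2 (mod 43). Verify: 22 × 2 = 44 ≡ 1 (mod 43)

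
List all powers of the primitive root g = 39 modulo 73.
39^1, 39^2, ..., 39^{72} mod 73: [39, 61, 43, 71, 68, 24, 60, 4, 10, 25, 26, 65, 53, 23, 21, 16, 40, 27, 31, 41, 66, 19, 11, 64, 14, 35, 51, 18, 45, 3, 44, 37, 56, 67, 58, 72, 34, 12, 30, 2, 5, 49, 13, 69, 63, 48, 47, 8, 20, 50, 52, 57, 33, 46, 42, 32, 7, 54, 62, 9, 59, 38, 22, 55, 28, 70, 29, 36, 17, 6, 15, 1]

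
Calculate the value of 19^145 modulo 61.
Using Fermat: 19^{60} ≡ 1 (mod 61). 145 ≡ 25 (mod 60). So 19^{145} ≡ 19^{25} ≡ 14 (mod 61)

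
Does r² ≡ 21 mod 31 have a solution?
By Euler's criterion: 21^{15} ≡ 30 mod 31. Since this equals -1 (≡ 30), 21 is not a QR.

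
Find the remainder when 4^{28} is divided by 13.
By Fermat: 4^{12} ≡ 1 mod 13. 28 = 2×12 + 4. So 4^{28} ≡ 4^{4} ≡ 9 mod 13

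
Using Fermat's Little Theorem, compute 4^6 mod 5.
By Fermat: 4^{4} ≡ 1 mod 5. So 4^{6} = 4^{4} · 4^{2} ≡ 4^{2} ≡ 1 mod 5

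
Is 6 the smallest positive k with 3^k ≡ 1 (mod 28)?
Powers of 3 mod 28: 3^1≡3, 3^2≡9, 3^3≡27, 3^4≡25, 3^5≡19, 3^6≡1. First k with 3^k≡1 is k=6. Yes, ord_28(3) = 6.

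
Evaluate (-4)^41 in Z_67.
By repeated squaring (mod 67): (-4)^{1}≡63, (-4)^{2}≡16, (-4)^{4}≡55, (-4)^{8}≡10, (-4)^{16}≡33, (-4)^{32}≡17. Then (-4)^{41} = (-4)^{32+8+1} ≡ 17 × 10 × 63 ≡ 57 (mod 67)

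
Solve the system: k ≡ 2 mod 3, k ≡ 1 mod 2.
M = 3 × 2 = 6. M₁ = 2, y₁ ≡ 2 mod 3. M₂ = 3, y₂ ≡ 1 mod 2. k = 2×2×2 + 1×3×1 ≡ 5 mod 6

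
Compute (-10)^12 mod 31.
By repeated squaring (mod 31): (-10)^{1}≡21, (-10)^{2}≡7, (-10)^{4}≡18, (-10)^{8}≡14. Then (-10)^{12} = (-10)^{8+4} ≡ 14 × 18 ≡ 4 (mod 31)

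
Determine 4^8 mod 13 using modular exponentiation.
By repeated squaring (mod 13): 4^{1}≡4, 4^{2}≡3, 4^{4}≡9, 4^{8}≡3. So 4^{8} ≡ 3 (mod 13)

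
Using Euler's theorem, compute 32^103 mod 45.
By Euler: 32^{24} ≡ 1 mod 45 since gcd(32, 45) = 1. 103 = 4×24 + 7. So 32^{103} ≡ 32^{7} ≡ 23 mod 45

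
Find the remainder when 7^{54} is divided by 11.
By Fermat: 7^{10} ≡ 1 (mod 11). 54 = 5×10 + 4. So 7^{54} ≡ 7^{4} ≡ 3 (mod 11)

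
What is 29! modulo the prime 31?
(30)! = (29)! × (30) ≡ -1 mod 31. So (29)! ≡ -1 × (30)^(-1) ≡ (-1)×(-1) = 1 mod 31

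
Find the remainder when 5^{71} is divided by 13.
By Fermat: 5^{12} ≡ 1 (mod 13). 71 = 5×12 + 11. So 5^{71} ≡ 5^{11} ≡ 8 (mod 13)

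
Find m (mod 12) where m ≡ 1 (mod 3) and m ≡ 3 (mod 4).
M = 3 × 4 = 12. M₁ = 4, y₁ ≡ 1 (mod 3). M₂ = 3, y₂ ≡ 3 (mod 4). m = 1×4×1 + 3×3×3 ≡ 7 (mod 12)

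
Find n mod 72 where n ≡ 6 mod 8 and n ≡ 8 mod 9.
M = 8 × 9 = 72. M₁ = 9, y₁ ≡ 1 mod 8. M₂ = 8, y₂ ≡ 8 mod 9. n = 6×9×1 + 8×8×8 ≡ 62 mod 72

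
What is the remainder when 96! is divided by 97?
By Wilson's theorem, (96)! ≡ -1 ≡ 96 (mod 97)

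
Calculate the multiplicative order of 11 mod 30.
Powers of 11 mod 30: 11^1≡11, 11^2≡1. So the order of 11 is 2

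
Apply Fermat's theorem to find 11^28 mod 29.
By Fermat's Little Theorem, 11^{28} ≡ 1 mod 29 since 29 is prime and gcd(11, 29) = 1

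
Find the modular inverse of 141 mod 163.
Since 163 is prime, by Fermat 141^(-1) ≡ 141^{161} ≡ 37 (mod 163). Verify: 141 × 37 = 5217 ≡ 1 (mod 163)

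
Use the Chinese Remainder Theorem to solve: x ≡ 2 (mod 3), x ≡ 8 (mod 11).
M = 3 × 11 = 33. M₁ = 11, y₁ ≡ 2 (mod 3). M₂ = 3, y₂ ≡ 4 (mod 11). x = 2×11×2 + 8×3×4 ≡ 8 (mod 33)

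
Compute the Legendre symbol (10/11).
(10/11) = 10^{5} mod 11 = -1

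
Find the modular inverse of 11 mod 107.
Since 107 is prime, by Fermat 11^(-1) ≡ 11^{105} ≡ 39 (mod 107). Verify: 11 × 39 = 429 ≡ 1 (mod 107)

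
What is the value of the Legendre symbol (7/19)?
(7/19) = 7^{9} mod 19 = 1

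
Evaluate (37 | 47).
(37/47) = 37^{23} mod 47 = 1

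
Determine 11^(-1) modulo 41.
Since 41 is prime, by Fermat 11^(-1) ≡ 11^{39} ≡ 15 (mod 41). Verify: 11 × 15 = 165 ≡ 1 (mod 41)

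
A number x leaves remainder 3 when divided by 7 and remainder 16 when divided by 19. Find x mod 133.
M = 7 × 19 = 133. M₁ = 19, y₁ ≡ 3 mod 7. M₂ = 7, y₂ ≡ 11 mod 19. x = 3×19×3 + 16×7×11 ≡ 73 mod 133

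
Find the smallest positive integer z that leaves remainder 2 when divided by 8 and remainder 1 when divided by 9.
M = 8 × 9 = 72. M₁ = 9, y₁ ≡ 1 (mod 8). M₂ = 8, y₂ ≡ 8 (mod 9). z = 2×9×1 + 1×8×8 ≡ 10 (mod 72)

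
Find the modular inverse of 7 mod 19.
Since 19 is prime, by Fermat 7^(-1) ≡ 7^{17} ≡ 11 (mod 19). Verify: 7 × 11 = 77 ≡ 1 (mod 19)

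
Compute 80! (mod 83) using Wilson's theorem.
(82)! = (80)! × (81) × (82) ≡ -1 (mod 83). So (80)! ≡ -1 × [(82)(81)]^(-1) ≡ 41 (mod 83)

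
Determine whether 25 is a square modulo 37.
By Euler's criterion: 25^{18} ≡ 1 mod 37. Since this equals 1, 25 is a QR.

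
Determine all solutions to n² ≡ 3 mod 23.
The square roots of 3 mod 23 are 16 and 7. Verify: 16² = 256 ≡ 3 mod 23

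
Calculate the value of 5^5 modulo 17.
By repeated squaring mod 17: 5^{1}≡5, 5^{2}≡8, 5^{4}≡13. Then 5^{5} = 5^{4+1} ≡ 13 × 5 ≡ 14 mod 17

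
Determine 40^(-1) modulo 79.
Since 79 is prime, by Fermat 40^(-1) ≡ 40^{77} ≡ 2 mod 79. Verify: 40 × 2 = 80 ≡ 1 mod 79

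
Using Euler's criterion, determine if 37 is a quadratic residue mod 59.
By Euler's criterion: 37^{29} ≡ 58 mod 59. Since this equals -1 (≡ 58), 37 is not a QR.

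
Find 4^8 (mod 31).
By repeated squaring (mod 31): 4^{1}≡4, 4^{2}≡16, 4^{4}≡8, 4^{8}≡2. So 4^{8} ≡ 2 (mod 31)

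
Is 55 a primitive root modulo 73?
55^{9} ≡ 1 mod 73 and 9 < 72, so ord_73(55) = 9 ≠ 72 and 55 is not a primitive root.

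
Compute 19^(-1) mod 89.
Since 89 is prime, by Fermat 19^(-1) ≡ 19^{87} ≡ 75 mod 89. Verify: 19 × 75 = 1425 ≡ 1 mod 89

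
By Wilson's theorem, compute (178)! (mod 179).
By Wilson's theorem, (178)! ≡ -1 ≡ 178 (mod 179)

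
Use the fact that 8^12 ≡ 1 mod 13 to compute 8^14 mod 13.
By Fermat: 8^{12} ≡ 1 mod 13. So 8^{14} = 8^{12} · 8^{2} ≡ 8^{2} ≡ 12 mod 13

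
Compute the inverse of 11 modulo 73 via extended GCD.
Extended GCD: 11(20) + 73(-3) = 1. So 11^(-1) ≡ 20 mod 73. Verify: 11 × 20 = 220 ≡ 1 mod 73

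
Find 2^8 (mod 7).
Using Fermat: 2^{6} ≡ 1 (mod 7). 8 ≡ 2 (mod 6). So 2^{8} ≡ 2^{2} ≡ 4 (mod 7)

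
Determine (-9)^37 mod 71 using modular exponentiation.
By repeated squaring (mod 71): (-9)^{1}≡62, (-9)^{2}≡10, (-9)^{4}≡29, (-9)^{8}≡60, (-9)^{16}≡50, (-9)^{32}≡15. Then (-9)^{37} = (-9)^{32+4+1} ≡ 15 × 29 × 62 ≡ 61 (mod 71)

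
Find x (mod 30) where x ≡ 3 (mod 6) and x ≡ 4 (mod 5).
M = 6 × 5 = 30. M₁ = 5, y₁ ≡ 5 (mod 6). M₂ = 6, y₂ ≡ 1 (mod 5). x = 3×5×5 + 4×6×1 ≡ 9 (mod 30)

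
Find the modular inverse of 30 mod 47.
Since 47 is prime, by Fermat 30^(-1) ≡ 30^{45} ≡ 11 mod 47. Verify: 30 × 11 = 330 ≡ 1 mod 47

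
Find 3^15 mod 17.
By repeated squaring mod 17: 3^{1}≡3, 3^{2}≡9, 3^{4}≡13, 3^{8}≡16. Then 3^{15} = 3^{8+4+2+1} ≡ 16 × 13 × 9 × 3 ≡ 6 mod 17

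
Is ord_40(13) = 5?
Powers of 13 mod 40: 13^1≡13, 13^2≡9, 13^3≡37, 13^4≡1. Already 13^4≡1, so the order is 4 < 5. No, the actual order is 4.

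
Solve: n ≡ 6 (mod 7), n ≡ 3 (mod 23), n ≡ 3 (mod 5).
M = 7 × 23 × 5 = 805. M₁ = 115, y₁ ≡ 5 (mod 7). M₂ = 35, y₂ ≡ 2 (mod 23). M₃ = 161, y₃ ≡ 1 (mod 5). n = 6×115×5 + 3×35×2 + 3×161×1 ≡ 118 (mod 805)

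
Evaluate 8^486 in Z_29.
Using Fermat: 8^{28} ≡ 1 (mod 29). 486 ≡ 10 (mod 28). So 8^{486} ≡ 8^{10} ≡ 4 (mod 29)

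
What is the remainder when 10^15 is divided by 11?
Using Fermat: 10^{10} ≡ 1 mod 11. 15 ≡ 5 mod 10. So 10^{15} ≡ 10^{5} ≡ 10 mod 11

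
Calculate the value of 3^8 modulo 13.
By repeated squaring (mod 13): 3^{1}≡3, 3^{2}≡9, 3^{4}≡3, 3^{8}≡9. So 3^{8} ≡ 9 (mod 13)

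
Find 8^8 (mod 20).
By repeated squaring (mod 20): 8^{1}≡8, 8^{2}≡4, 8^{4}≡16, 8^{8}≡16. So 8^{8} ≡ 16 (mod 20)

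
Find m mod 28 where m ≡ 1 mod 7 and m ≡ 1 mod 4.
M = 7 × 4 = 28. M₁ = 4, y₁ ≡ 2 mod 7. M₂ = 7, y₂ ≡ 3 mod 4. m = 1×4×2 + 1×7×3 ≡ 1 mod 28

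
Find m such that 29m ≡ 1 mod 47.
Since 47 is prime, by Fermat 29^(-1) ≡ 29^{45} ≡ 13 mod 47. Verify: 29 × 13 = 377 ≡ 1 mod 47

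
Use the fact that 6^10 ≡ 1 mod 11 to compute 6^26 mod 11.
By Fermat: 6^{10} ≡ 1 mod 11. 26 = 2×10 + 6. So 6^{26} ≡ 6^{6} ≡ 5 mod 11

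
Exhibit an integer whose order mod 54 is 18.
5 has order 18 mod 54 since 5^{18} ≡ 1 (mod 54) and no smaller power works.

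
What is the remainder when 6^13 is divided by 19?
By repeated squaring (mod 19): 6^{1}≡6, 6^{2}≡17, 6^{4}≡4, 6^{8}≡16. Then 6^{13} = 6^{8+4+1} ≡ 16 × 4 × 6 ≡ 4 (mod 19)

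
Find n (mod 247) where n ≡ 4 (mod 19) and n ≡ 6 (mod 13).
M = 19 × 13 = 247. M₁ = 13, y₁ ≡ 3 (mod 19). M₂ = 19, y₂ ≡ 11 (mod 13). n = 4×13×3 + 6×19×11 ≡ 175 (mod 247)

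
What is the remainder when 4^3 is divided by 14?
4^{3} = 64 ≡ 8 (mod 14)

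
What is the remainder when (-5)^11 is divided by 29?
By repeated squaring mod 29: (-5)^{1}≡24, (-5)^{2}≡25, (-5)^{4}≡16, (-5)^{8}≡24. Then (-5)^{11} = (-5)^{8+2+1} ≡ 24 × 25 × 24 ≡ 16 mod 29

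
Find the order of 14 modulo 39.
Powers of 14 mod 39: 14^1≡14, 14^2≡1. ord_39(14) = 2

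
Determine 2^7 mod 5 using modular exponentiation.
Using Fermat: 2^{4} ≡ 1 mod 5. 7 ≡ 3 mod 4. So 2^{7} ≡ 2^{3} ≡ 3 mod 5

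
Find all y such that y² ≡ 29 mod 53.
The square roots of 29 mod 53 are 33 and 20. Verify: 33² = 1089 ≡ 29 mod 53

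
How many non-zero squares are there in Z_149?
Exactly half the non-zero residues mod a prime are QRs: (149-1)/2 = 74.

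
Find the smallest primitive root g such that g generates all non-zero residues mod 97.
g = 5. For each prime q|96: 5^{48}≡96, 5^{32}≡35, none ≡ 1, so ord_97(5) = 96 and 5 is a primitive root.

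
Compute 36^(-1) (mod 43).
Since 43 is prime, by Fermat 36^(-1) ≡ 36^{41} ≡ 6 (mod 43). Verify: 36 × 6 = 216 ≡ 1 (mod 43)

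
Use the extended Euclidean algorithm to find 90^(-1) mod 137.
Extended GCD: 90(-35) + 137(23) = 1. So 90^(-1) ≡ -35 ≡ 102 mod 137. Verify: 90 × 102 = 9180 ≡ 1 mod 137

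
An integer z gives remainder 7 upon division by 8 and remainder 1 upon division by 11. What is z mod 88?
M = 8 × 11 = 88. M₁ = 11, y₁ ≡ 3 mod 8. M₂ = 8, y₂ ≡ 7 mod 11. z = 7×11×3 + 1×8×7 ≡ 23 mod 88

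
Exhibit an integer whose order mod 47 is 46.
5 has order 46 mod 47 since 5^{46} ≡ 1 mod 47 and no smaller power works.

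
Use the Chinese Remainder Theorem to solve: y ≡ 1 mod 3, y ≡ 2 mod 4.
M = 3 × 4 = 12. M₁ = 4, y₁ ≡ 1 mod 3. M₂ = 3, y₂ ≡ 3 mod 4. y = 1×4×1 + 2×3×3 ≡ 10 mod 12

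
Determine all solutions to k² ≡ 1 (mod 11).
The square roots of 1 mod 11 are 1 and 10. Verify: 1² = 1 ≡ 1 (mod 11)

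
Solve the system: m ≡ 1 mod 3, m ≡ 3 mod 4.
M = 3 × 4 = 12. M₁ = 4, y₁ ≡ 1 mod 3. M₂ = 3, y₂ ≡ 3 mod 4. m = 1×4×1 + 3×3×3 ≡ 7 mod 12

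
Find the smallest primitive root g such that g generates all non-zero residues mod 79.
g = 3. Powers: [3, 9, 27, 2, 6, 18, 54, 4, ...] generates all 78 non-zero residues.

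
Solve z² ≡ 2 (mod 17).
The square roots of 2 mod 17 are 6 and 11. Verify: 6² = 36 ≡ 2 (mod 17)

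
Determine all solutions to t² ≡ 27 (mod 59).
The square roots of 27 mod 59 are 26 and 33. Verify: 26² = 676 ≡ 27 (mod 59)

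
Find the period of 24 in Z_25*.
Powers of 24 mod 25: 24^1≡24, 24^2≡1. So the order of 24 is 2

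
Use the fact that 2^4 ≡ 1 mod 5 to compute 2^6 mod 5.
By Fermat: 2^{4} ≡ 1 mod 5. So 2^{6} = 2^{4} · 2^{2} ≡ 2^{2} ≡ 4 mod 5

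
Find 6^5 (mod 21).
By repeated squaring (mod 21): 6^{1}≡6, 6^{2}≡15, 6^{4}≡15. Then 6^{5} = 6^{4+1} ≡ 15 × 6 ≡ 6 (mod 21)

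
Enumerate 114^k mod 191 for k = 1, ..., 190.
114^1, 114^2, ..., 114^{190} mod 191: [114, 8, 148, 64, 38, 130, 113, 85, 140, 107, 165, 92, 174, 163, 55, 158, 58, 118, 82, 180, 83, 103, 91, 60, 155, 98, 94, 20, 179, 160, 95, 134, 187, 117, 159, 172, 126, 39, 53, 121, 42, 13, 145, 104, 14, 68, 112, 162, 132, 150, 101, 54, 44, 50, 161, 18, 142, 144, 181, 6, 111, 48, 124, 2, 37, 16, 105, 128, 76, 69, 35, 170, 89, 23, 139, 184, 157, 135, 110, 125, 116, 45, 164, 169, 166, 15, 182, 120, 119, 5, 188, 40, 167, 129, 190, 77, 183, 43, 127, 153, 61, 78, 106, 51, 84, 26, 99, 17, 28, 136, 33, 133, 73, 109, 11, 108, 88, 100, 131, 36, 93, 97, 171, 12, 31, 96, 57, 4, 74, 32, 19, 65, 152, 138, 70, 149, 178, 46, 87, 177, 123, 79, 29, 59, 41, 90, 137, 147, 141, 30, 173, 49, 47, 10, 185, 80, 143, 67, 189, 154, 175, 86, 63, 115, 122, 156, 21, 102, 168, 52, 7, 34, 56, 81, 66, 75, 146, 27, 22, 25, 176, 9, 71, 72, 186, 3, 151, 24, 62, 1]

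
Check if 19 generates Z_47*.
ord_47(19) divides 46. For each prime q|46: 19^{23}≡46, 19^{2}≡32, none ≡ 1. So 19 has order 46 and is a primitive root mod 47.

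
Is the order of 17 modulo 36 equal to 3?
Powers of 17 mod 36: 17^1≡17, 17^2≡1. Already 17^2≡1, so the order is 2 < 3. No, the actual order is 2.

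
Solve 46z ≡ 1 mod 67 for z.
Since 67 is prime, by Fermat 46^(-1) ≡ 46^{65} ≡ 51 mod 67. Verify: 46 × 51 = 2346 ≡ 1 mod 67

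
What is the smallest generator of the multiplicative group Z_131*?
g = 2. Powers: [2, 4, 8, 16, 32, 64, 128, ...] generates all 130 non-zero residues.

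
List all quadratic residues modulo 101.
QRs mod 101: {1, 4, 5, 6, 9, 13, 14, 16, 17, 19, 20, 21, 22, 23, 24, 25, 30, 31, 33, 36, 37, 43, 45, 47, 49, 52, 54, 56, 58, 64, 65, 68, 70, 71, 76, 77, 78, 79, 80, 81, 82, 84, 85, 87, 88, 92, 95, 96, 97, 100}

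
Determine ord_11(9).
Powers of 9 mod 11: 9^1≡9, 9^2≡4, 9^3≡3, 9^4≡5, 9^5≡1. ord_11(9) = 5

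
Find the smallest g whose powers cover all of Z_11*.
g = 2. Powers: [2, 4, 8, 5, 10, 9, 7, 3, ...] generates all 10 non-zero residues.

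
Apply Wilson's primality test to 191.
(190)! mod 191 = 190. Since 190 ≡ -1 (mod 191), 191 is prime.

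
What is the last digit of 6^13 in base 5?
Using Fermat: 6^{4} ≡ 1 (mod 5). 13 ≡ 1 (mod 4). So 6^{13} ≡ 6^{1} ≡ 1 (mod 5)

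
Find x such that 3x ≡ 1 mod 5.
Since 5 is prime, by Fermat 3^(-1) ≡ 3^{3} ≡ 2 mod 5. Verify: 3 × 2 = 6 ≡ 1 mod 5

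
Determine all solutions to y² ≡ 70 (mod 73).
The square roots of 70 mod 73 are 17 and 56. Verify: 17² = 289 ≡ 70 (mod 73)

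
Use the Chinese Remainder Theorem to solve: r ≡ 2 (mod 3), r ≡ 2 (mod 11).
M = 3 × 11 = 33. M₁ = 11, y₁ ≡ 2 (mod 3). M₂ = 3, y₂ ≡ 4 (mod 11). r = 2×11×2 + 2×3×4 ≡ 2 (mod 33)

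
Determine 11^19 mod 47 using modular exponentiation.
By repeated squaring (mod 47): 11^{1}≡11, 11^{2}≡27, 11^{4}≡24, 11^{8}≡12, 11^{16}≡3. Then 11^{19} = 11^{16+2+1} ≡ 3 × 27 × 11 ≡ 45 (mod 47)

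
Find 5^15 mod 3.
Using Fermat: 5^{2} ≡ 1 mod 3. 15 ≡ 1 mod 2. So 5^{15} ≡ 5^{1} ≡ 2 mod 3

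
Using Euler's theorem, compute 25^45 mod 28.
By Euler: 25^{12} ≡ 1 mod 28 since gcd(25, 28) = 1. 45 = 3×12 + 9. So 25^{45} ≡ 25^{9} ≡ 1 mod 28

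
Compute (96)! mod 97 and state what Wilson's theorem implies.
(96)! mod 97 = 96. Since this equals -1 mod 97, Wilson confirms 97 is prime.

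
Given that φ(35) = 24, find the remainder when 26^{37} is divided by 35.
By Euler: 26^{24} ≡ 1 mod 35 since gcd(26, 35) = 1. 37 = 1×24 + 13. So 26^{37} ≡ 26^{13} ≡ 26 mod 35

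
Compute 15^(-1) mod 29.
Since 29 is prime, by Fermat 15^(-1) ≡ 15^{27} ≡ 2 mod 29. Verify: 15 × 2 = 30 ≡ 1 mod 29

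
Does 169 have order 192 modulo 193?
169^{32} ≡ 1 (mod 193) and 32 < 192, so ord_193(169) = 32 ≠ 192 and 169 is not a primitive root.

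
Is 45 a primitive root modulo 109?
45^{3} ≡ 1 mod 109 and 3 < 108, so ord_109(45) = 3 ≠ 108 and 45 is not a primitive root.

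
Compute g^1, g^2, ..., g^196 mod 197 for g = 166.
166^1, 166^2, ..., 166^{196} mod 197: [166, 173, 153, 182, 71, 163, 69, 28, 117, 116, 147, 171, 18, 33, 159, 193, 124, 96, 176, 60, 110, 136, 118, 85, 123, 127, 3, 104, 125, 65, 152, 16, 95, 10, 84, 154, 151, 47, 119, 54, 99, 83, 185, 175, 91, 134, 180, 133, 14, 157, 58, 172, 184, 9, 115, 178, 195, 62, 48, 88, 30, 55, 68, 59, 141, 160, 162, 100, 52, 161, 131, 76, 8, 146, 5, 42, 77, 174, 122, 158, 27, 148, 140, 191, 186, 144, 67, 90, 165, 7, 177, 29, 86, 92, 103, 156, 89, 196, 31, 24, 44, 15, 126, 34, 128, 169, 80, 81, 50, 26, 179, 164, 38, 4, 73, 101, 21, 137, 87, 61, 79, 112, 74, 70, 194, 93, 72, 132, 45, 181, 102, 187, 113, 43, 46, 150, 78, 143, 98, 114, 12, 22, 106, 63, 17, 64, 183, 40, 139, 25, 13, 188, 82, 19, 2, 135, 149, 109, 167, 142, 129, 138, 56, 37, 35, 97, 145, 36, 66, 121, 189, 51, 192, 155, 120, 23, 75, 39, 170, 49, 57, 6, 11, 53, 130, 107, 32, 190, 20, 168, 111, 105, 94, 41, 108, 1]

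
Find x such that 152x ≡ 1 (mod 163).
Since 163 is prime, by Fermat 152^(-1) ≡ 152^{161} ≡ 74 (mod 163). Verify: 152 × 74 = 11248 ≡ 1 (mod 163)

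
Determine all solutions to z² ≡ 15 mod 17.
The square roots of 15 mod 17 are 7 and 10. Verify: 7² = 49 ≡ 15 mod 17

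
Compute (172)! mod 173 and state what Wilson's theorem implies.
(172)! mod 173 = 172. Since this equals -1 (mod 173), Wilson confirms 173 is prime.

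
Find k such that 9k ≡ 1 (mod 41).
Since 41 is prime, by Fermat 9^(-1) ≡ 9^{39} ≡ 32 (mod 41). Verify: 9 × 32 = 288 ≡ 1 (mod 41)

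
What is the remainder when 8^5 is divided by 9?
By repeated squaring mod 9: 8^{1}≡8, 8^{2}≡1, 8^{4}≡1. Then 8^{5} = 8^{4+1} ≡ 1 × 8 ≡ 8 mod 9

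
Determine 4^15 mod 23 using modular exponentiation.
By repeated squaring mod 23: 4^{1}≡4, 4^{2}≡16, 4^{4}≡3, 4^{8}≡9. Then 4^{15} = 4^{8+4+2+1} ≡ 9 × 3 × 16 × 4 ≡ 3 mod 23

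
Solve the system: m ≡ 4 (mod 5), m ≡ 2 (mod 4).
M = 5 × 4 = 20. M₁ = 4, y₁ ≡ 4 (mod 5). M₂ = 5, y₂ ≡ 1 (mod 4). m = 4×4×4 + 2×5×1 ≡ 14 (mod 20)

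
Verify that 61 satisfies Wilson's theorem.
(60)! mod 61 = 60. Since this equals -1 (mod 61), Wilson confirms 61 is prime.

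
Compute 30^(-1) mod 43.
Since 43 is prime, by Fermat 30^(-1) ≡ 30^{41} ≡ 33 mod 43. Verify: 30 × 33 = 990 ≡ 1 mod 43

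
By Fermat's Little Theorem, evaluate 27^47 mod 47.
By Fermat: 27^{46} ≡ 1 (mod 47). So 27^{47} = 27^{46} · 27^{1} ≡ 27^{1} ≡ 27 (mod 47)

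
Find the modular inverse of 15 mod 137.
Since 137 is prime, by Fermat 15^(-1) ≡ 15^{135} ≡ 64 (mod 137). Verify: 15 × 64 = 960 ≡ 1 (mod 137)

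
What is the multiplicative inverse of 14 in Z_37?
Since 37 is prime, by Fermat 14^(-1) ≡ 14^{35} ≡ 8 mod 37. Verify: 14 × 8 = 112 ≡ 1 mod 37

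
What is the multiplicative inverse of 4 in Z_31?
Since 31 is prime, by Fermat 4^(-1) ≡ 4^{29} ≡ 8 mod 31. Verify: 4 × 8 = 32 ≡ 1 mod 31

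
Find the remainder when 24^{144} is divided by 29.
By Fermat: 24^{28} ≡ 1 mod 29. 144 = 5×28 + 4. So 24^{144} ≡ 24^{4} ≡ 16 mod 29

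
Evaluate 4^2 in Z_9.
4^{2} = 16 ≡ 7 mod 9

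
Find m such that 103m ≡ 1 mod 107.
Since 107 is prime, by Fermat 103^(-1) ≡ 103^{105} ≡ 80 mod 107. Verify: 103 × 80 = 8240 ≡ 1 mod 107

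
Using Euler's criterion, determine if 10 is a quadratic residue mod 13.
By Euler's criterion: 10^{6} ≡ 1 (mod 13). Since this equals 1, 10 is a QR.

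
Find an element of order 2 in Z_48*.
7 has order 2 mod 48 since 7^{2} ≡ 1 mod 48 and no smaller power works.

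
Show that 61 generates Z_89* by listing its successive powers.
61^1, 61^2, ..., 61^{88} mod 89: [61, 72, 31, 22, 7, 71, 59, 39, 65, 49, 52, 57, 6, 10, 76, 8, 43, 42, 70, 87, 56, 34, 27, 45, 75, 36, 60, 11, 48, 80, 74, 64, 77, 69, 26, 73, 3, 5, 38, 4, 66, 21, 35, 88, 28, 17, 58, 67, 82, 18, 30, 50, 24, 40, 37, 32, 83, 79, 13, 81, 46, 47, 19, 2, 33, 55, 62, 44, 14, 53, 29, 78, 41, 9, 15, 25, 12, 20, 63, 16, 86, 84, 51, 85, 23, 68, 54, 1]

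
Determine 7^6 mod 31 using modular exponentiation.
By repeated squaring (mod 31): 7^{1}≡7, 7^{2}≡18, 7^{4}≡14. Then 7^{6} = 7^{4+2} ≡ 14 × 18 ≡ 4 (mod 31)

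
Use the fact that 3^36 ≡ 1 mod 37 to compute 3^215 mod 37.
By Fermat: 3^{36} ≡ 1 mod 37. 215 ≡ 35 mod 36. So 3^{215} ≡ 3^{35} ≡ 25 mod 37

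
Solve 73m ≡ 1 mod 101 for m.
Since 101 is prime, by Fermat 73^(-1) ≡ 73^{99} ≡ 18 mod 101. Verify: 73 × 18 = 1314 ≡ 1 mod 101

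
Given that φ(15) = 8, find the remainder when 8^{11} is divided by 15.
By Euler: 8^{8} ≡ 1 mod 15 since gcd(8, 15) = 1. 11 = 1×8 + 3. So 8^{11} ≡ 8^{3} ≡ 2 mod 15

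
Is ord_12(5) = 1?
Powers of 5 mod 12: 5^1≡5, 5^2≡1. 5^1≡5≢1, so ord ≠ 1. No, the actual order is 2.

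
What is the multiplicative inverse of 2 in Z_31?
Since 31 is prime, by Fermat 2^(-1) ≡ 2^{29} ≡ 16 (mod 31). Verify: 2 × 16 = 32 ≡ 1 (mod 31)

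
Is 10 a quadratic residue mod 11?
By Euler's criterion: 10^{5} ≡ 10 (mod 11). Since this equals -1 (≡ 10), 10 is not a QR.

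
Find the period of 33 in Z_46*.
Powers of 33 mod 46: 33^1≡33, 33^2≡31, 33^3≡11, 33^4≡41, 33^5≡19, 33^6≡29, 33^7≡37, 33^8≡25, 33^9≡43, 33^10≡39, 33^11≡45, 33^12≡13, 33^13≡15, 33^14≡35, 33^15≡5, 33^16≡27, 33^17≡17, 33^18≡9, 33^19≡21, 33^20≡3, 33^21≡7, 33^22≡1. ord_46(33) = 22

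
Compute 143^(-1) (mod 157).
Since 157 is prime, by Fermat 143^(-1) ≡ 143^{155} ≡ 56 (mod 157). Verify: 143 × 56 = 8008 ≡ 1 (mod 157)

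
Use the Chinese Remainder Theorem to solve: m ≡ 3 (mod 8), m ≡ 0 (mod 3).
M = 8 × 3 = 24. M₁ = 3, y₁ ≡ 3 (mod 8). M₂ = 8, y₂ ≡ 2 (mod 3). m = 3×3×3 + 0×8×2 ≡ 3 (mod 24)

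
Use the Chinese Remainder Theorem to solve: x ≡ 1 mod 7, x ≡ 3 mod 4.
M = 7 × 4 = 28. M₁ = 4, y₁ ≡ 2 mod 7. M₂ = 7, y₂ ≡ 3 mod 4. x = 1×4×2 + 3×7×3 ≡ 15 mod 28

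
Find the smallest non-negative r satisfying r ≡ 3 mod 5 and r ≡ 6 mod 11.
M = 5 × 11 = 55. M₁ = 11, y₁ ≡ 1 mod 5. M₂ = 5, y₂ ≡ 9 mod 11. r = 3×11×1 + 6×5×9 ≡ 28 mod 55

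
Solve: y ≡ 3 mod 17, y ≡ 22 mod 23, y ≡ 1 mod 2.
M = 17 × 23 × 2 = 782. M₁ = 46, y₁ ≡ 10 mod 17. M₂ = 34, y₂ ≡ 21 mod 23. M₃ = 391, y₃ ≡ 1 mod 2. y = 3×46×10 + 22×34×21 + 1×391×1 ≡ 275 mod 782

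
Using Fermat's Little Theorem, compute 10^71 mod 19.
By Fermat: 10^{18} ≡ 1 (mod 19). 71 = 3×18 + 17. So 10^{71} ≡ 10^{17} ≡ 2 (mod 19)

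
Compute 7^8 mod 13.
By repeated squaring (mod 13): 7^{1}≡7, 7^{2}≡10, 7^{4}≡9, 7^{8}≡3. So 7^{8} ≡ 3 (mod 13)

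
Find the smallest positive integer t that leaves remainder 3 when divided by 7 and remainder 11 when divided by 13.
M = 7 × 13 = 91. M₁ = 13, y₁ ≡ 6 mod 7. M₂ = 7, y₂ ≡ 2 mod 13. t = 3×13×6 + 11×7×2 ≡ 24 mod 91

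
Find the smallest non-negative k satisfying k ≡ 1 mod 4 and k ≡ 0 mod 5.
M = 4 × 5 = 20. M₁ = 5, y₁ ≡ 1 mod 4. M₂ = 4, y₂ ≡ 4 mod 5. k = 1×5×1 + 0×4×4 ≡ 5 mod 20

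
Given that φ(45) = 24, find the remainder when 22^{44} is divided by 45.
By Euler: 22^{24} ≡ 1 mod 45 since gcd(22, 45) = 1. 44 = 1×24 + 20. So 22^{44} ≡ 22^{20} ≡ 16 mod 45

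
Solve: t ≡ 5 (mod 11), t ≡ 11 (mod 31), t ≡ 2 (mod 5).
M = 11 × 31 × 5 = 1705. M₁ = 155, y₁ ≡ 1 (mod 11). M₂ = 55, y₂ ≡ 22 (mod 31). M₃ = 341, y₃ ≡ 1 (mod 5). t = 5×155×1 + 11×55×22 + 2×341×1 ≡ 1127 (mod 1705)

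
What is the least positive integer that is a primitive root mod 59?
g = 2. For each prime q|58: 2^{29}≡58, 2^{2}≡4, none ≡ 1, so ord_59(2) = 58 and 2 is a primitive root.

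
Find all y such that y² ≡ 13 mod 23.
The square roots of 13 mod 23 are 6 and 17. Verify: 6² = 36 ≡ 13 mod 23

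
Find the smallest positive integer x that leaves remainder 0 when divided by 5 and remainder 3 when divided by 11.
M = 5 × 11 = 55. M₁ = 11, y₁ ≡ 1 mod 5. M₂ = 5, y₂ ≡ 9 mod 11. x = 0×11×1 + 3×5×9 ≡ 25 mod 55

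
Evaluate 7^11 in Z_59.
By repeated squaring mod 59: 7^{1}≡7, 7^{2}≡49, 7^{4}≡41, 7^{8}≡29. Then 7^{11} = 7^{8+2+1} ≡ 29 × 49 × 7 ≡ 35 mod 59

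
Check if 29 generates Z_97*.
ord_97(29) divides 96. For each prime q|96: 29^{48}≡96, 29^{32}≡35, none ≡ 1. So 29 has order 96 and is a primitive root mod 97.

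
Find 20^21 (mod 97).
By repeated squaring (mod 97): 20^{1}≡20, 20^{2}≡12, 20^{4}≡47, 20^{8}≡75, 20^{16}≡96. Then 20^{21} = 20^{16+4+1} ≡ 96 × 47 × 20 ≡ 30 (mod 97)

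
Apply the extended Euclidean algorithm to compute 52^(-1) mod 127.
Extended GCD: 52(22) + 127(-9) = 1. So 52^(-1) ≡ 22 mod 127. Verify: 52 × 22 = 1144 ≡ 1 mod 127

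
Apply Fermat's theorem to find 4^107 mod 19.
By Fermat: 4^{18} ≡ 1 mod 19. 107 = 5×18 + 17. So 4^{107} ≡ 4^{17} ≡ 5 mod 19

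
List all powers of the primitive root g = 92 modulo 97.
92^1, 92^2, ..., 92^{96} mod 97: [92, 25, 69, 43, 76, 8, 57, 6, 67, 53, 26, 64, 68, 48, 51, 36, 14, 27, 59, 93, 20, 94, 15, 22, 84, 65, 63, 73, 23, 79, 90, 35, 19, 2, 87, 50, 41, 86, 55, 16, 17, 12, 37, 9, 52, 31, 39, 96, 5, 72, 28, 54, 21, 89, 40, 91, 30, 44, 71, 33, 29, 49, 46, 61, 83, 70, 38, 4, 77, 3, 82, 75, 13, 32, 34, 24, 74, 18, 7, 62, 78, 95, 10, 47, 56, 11, 42, 81, 80, 85, 60, 88, 45, 66, 58, 1]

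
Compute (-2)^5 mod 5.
Using Fermat: (-2)^{4} ≡ 1 (mod 5). 5 ≡ 1 (mod 4). So (-2)^{5} ≡ (-2)^{1} ≡ 3 (mod 5)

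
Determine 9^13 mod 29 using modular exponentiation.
By repeated squaring (mod 29): 9^{1}≡9, 9^{2}≡23, 9^{4}≡7, 9^{8}≡20. Then 9^{13} = 9^{8+4+1} ≡ 20 × 7 × 9 ≡ 13 (mod 29)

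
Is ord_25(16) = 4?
Powers of 16 mod 25: 16^1≡16, 16^2≡6, 16^3≡21, 16^4≡11, 16^5≡1. 16^4≡11≢1, so ord ≠ 4. No, the actual order is 5.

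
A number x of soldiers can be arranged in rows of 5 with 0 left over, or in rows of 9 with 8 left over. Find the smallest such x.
M = 5 × 9 = 45. M₁ = 9, y₁ ≡ 4 (mod 5). M₂ = 5, y₂ ≡ 2 (mod 9). x = 0×9×4 + 8×5×2 ≡ 35 (mod 45)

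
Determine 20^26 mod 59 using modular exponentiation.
By repeated squaring mod 59: 20^{1}≡20, 20^{2}≡46, 20^{4}≡51, 20^{8}≡5, 20^{16}≡25. Then 20^{26} = 20^{16+8+2} ≡ 25 × 5 × 46 ≡ 27 mod 59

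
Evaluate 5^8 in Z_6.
By repeated squaring mod 6: 5^{1}≡5, 5^{2}≡1, 5^{4}≡1, 5^{8}≡1. So 5^{8} ≡ 1 mod 6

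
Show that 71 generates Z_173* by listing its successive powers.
71^1, 71^2, ..., 71^{172} mod 173: [71, 24, 147, 57, 68, 157, 75, 135, 70, 126, 123, 83, 11, 89, 91, 60, 108, 56, 170, 133, 101, 78, 2, 142, 48, 121, 114, 136, 141, 150, 97, 140, 79, 73, 166, 22, 5, 9, 120, 43, 112, 167, 93, 29, 156, 4, 111, 96, 69, 55, 99, 109, 127, 21, 107, 158, 146, 159, 44, 10, 18, 67, 86, 51, 161, 13, 58, 139, 8, 49, 19, 138, 110, 25, 45, 81, 42, 41, 143, 119, 145, 88, 20, 36, 134, 172, 102, 149, 26, 116, 105, 16, 98, 38, 103, 47, 50, 90, 162, 84, 82, 113, 65, 117, 3, 40, 72, 95, 171, 31, 125, 52, 59, 37, 32, 23, 76, 33, 94, 100, 7, 151, 168, 164, 53, 130, 61, 6, 80, 144, 17, 169, 62, 77, 104, 118, 74, 64, 46, 152, 66, 15, 27, 14, 129, 163, 155, 106, 87, 122, 12, 160, 115, 34, 165, 124, 154, 35, 63, 148, 128, 92, 131, 132, 30, 54, 28, 85, 153, 137, 39, 1]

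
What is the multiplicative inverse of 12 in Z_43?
Since 43 is prime, by Fermat 12^(-1) ≡ 12^{41} ≡ 18 (mod 43). Verify: 12 × 18 = 216 ≡ 1 (mod 43)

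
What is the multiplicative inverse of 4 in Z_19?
Since 19 is prime, by Fermat 4^(-1) ≡ 4^{17} ≡ 5 (mod 19). Verify: 4 × 5 = 20 ≡ 1 (mod 19)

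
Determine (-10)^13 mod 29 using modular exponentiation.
By repeated squaring (mod 29): (-10)^{1}≡19, (-10)^{2}≡13, (-10)^{4}≡24, (-10)^{8}≡25. Then (-10)^{13} = (-10)^{8+4+1} ≡ 25 × 24 × 19 ≡ 3 (mod 29)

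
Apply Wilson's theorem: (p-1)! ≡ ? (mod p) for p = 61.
By Wilson's theorem, (60)! ≡ -1 ≡ 60 mod 61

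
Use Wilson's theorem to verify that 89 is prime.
(88)! mod 89 = 88. Since this equals -1 mod 89, Wilson confirms 89 is prime.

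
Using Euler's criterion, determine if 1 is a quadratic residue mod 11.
By Euler's criterion: 1^{5} ≡ 1 (mod 11). Since this equals 1, 1 is a QR.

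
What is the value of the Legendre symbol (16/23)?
(16/23) = 16^{11} mod 23 = 1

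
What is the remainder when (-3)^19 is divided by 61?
By repeated squaring mod 61: (-3)^{1}≡58, (-3)^{2}≡9, (-3)^{4}≡20, (-3)^{8}≡34, (-3)^{16}≡58. Then (-3)^{19} = (-3)^{16+2+1} ≡ 58 × 9 × 58 ≡ 20 mod 61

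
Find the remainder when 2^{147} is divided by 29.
By Fermat: 2^{28} ≡ 1 mod 29. 147 = 5×28 + 7. So 2^{147} ≡ 2^{7} ≡ 12 mod 29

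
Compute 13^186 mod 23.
Using Fermat: 13^{22} ≡ 1 (mod 23). 186 ≡ 10 (mod 22). So 13^{186} ≡ 13^{10} ≡ 16 (mod 23)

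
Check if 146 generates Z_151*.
ord_151(146) divides 150. For each prime q|150: 146^{75}≡150, 146^{50}≡32, 146^{30}≡8, none ≡ 1. So 146 has order 150 and is a primitive root mod 151.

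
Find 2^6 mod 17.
By repeated squaring mod 17: 2^{1}≡2, 2^{2}≡4, 2^{4}≡16. Then 2^{6} = 2^{4+2} ≡ 16 × 4 ≡ 13 mod 17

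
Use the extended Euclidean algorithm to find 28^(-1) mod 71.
Extended GCD: 28(33) + 71(-13) = 1. So 28^(-1) ≡ 33 mod 71. Verify: 28 × 33 = 924 ≡ 1 mod 71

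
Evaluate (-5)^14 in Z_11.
Using Fermat: (-5)^{10} ≡ 1 mod 11. 14 ≡ 4 mod 10. So (-5)^{14} ≡ (-5)^{4} ≡ 9 mod 11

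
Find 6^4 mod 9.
6^{4} = 1296 ≡ 0 mod 9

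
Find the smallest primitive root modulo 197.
g = 2. For each prime q|196: 2^{98}≡196, 2^{28}≡104, none ≡ 1, so ord_197(2) = 196 and 2 is a primitive root.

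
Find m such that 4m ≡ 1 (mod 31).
Since 31 is prime, by Fermat 4^(-1) ≡ 4^{29} ≡ 8 (mod 31). Verify: 4 × 8 = 32 ≡ 1 (mod 31)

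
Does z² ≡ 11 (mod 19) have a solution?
By Euler's criterion: 11^{9} ≡ 1 (mod 19). Since this equals 1, 11 is a QR.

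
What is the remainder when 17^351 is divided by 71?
Using Fermat: 17^{70} ≡ 1 (mod 71). 351 ≡ 1 (mod 70). So 17^{351} ≡ 17^{1} ≡ 17 (mod 71)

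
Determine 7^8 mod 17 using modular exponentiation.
By repeated squaring (mod 17): 7^{1}≡7, 7^{2}≡15, 7^{4}≡4, 7^{8}≡16. So 7^{8} ≡ 16 (mod 17)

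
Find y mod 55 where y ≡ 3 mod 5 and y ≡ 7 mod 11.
M = 5 × 11 = 55. M₁ = 11, y₁ ≡ 1 mod 5. M₂ = 5, y₂ ≡ 9 mod 11. y = 3×11×1 + 7×5×9 ≡ 18 mod 55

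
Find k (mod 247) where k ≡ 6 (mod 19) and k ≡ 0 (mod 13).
M = 19 × 13 = 247. M₁ = 13, y₁ ≡ 3 (mod 19). M₂ = 19, y₂ ≡ 11 (mod 13). k = 6×13×3 + 0×19×11 ≡ 234 (mod 247)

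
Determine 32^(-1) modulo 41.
Since 41 is prime, by Fermat 32^(-1) ≡ 32^{39} ≡ 9 mod 41. Verify: 32 × 9 = 288 ≡ 1 mod 41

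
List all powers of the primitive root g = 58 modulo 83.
58^1, 58^2, ..., 58^{82} mod 83: [58, 44, 62, 27, 72, 26, 14, 65, 35, 38, 46, 12, 32, 30, 80, 75, 34, 63, 2, 33, 5, 41, 54, 61, 52, 28, 47, 70, 76, 9, 24, 64, 60, 77, 67, 68, 43, 4, 66, 10, 82, 25, 39, 21, 56, 11, 57, 69, 18, 48, 45, 37, 71, 51, 53, 3, 8, 49, 20, 81, 50, 78, 42, 29, 22, 31, 55, 36, 13, 7, 74, 59, 19, 23, 6, 16, 15, 40, 79, 17, 73, 1]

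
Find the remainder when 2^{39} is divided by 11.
By Fermat: 2^{10} ≡ 1 (mod 11). 39 = 3×10 + 9. So 2^{39} ≡ 2^{9} ≡ 6 (mod 11)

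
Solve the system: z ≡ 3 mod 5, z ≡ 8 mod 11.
M = 5 × 11 = 55. M₁ = 11, y₁ ≡ 1 mod 5. M₂ = 5, y₂ ≡ 9 mod 11. z = 3×11×1 + 8×5×9 ≡ 8 mod 55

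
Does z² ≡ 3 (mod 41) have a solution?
By Euler's criterion: 3^{20} ≡ 40 (mod 41). Since this equals -1 (≡ 40), 3 is not a QR.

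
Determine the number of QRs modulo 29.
The squaring map on Z_29* is 2-to-1, so there are (28)/2 = 14 QRs.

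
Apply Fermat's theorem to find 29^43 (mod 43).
By Fermat: 29^{42} ≡ 1 (mod 43). So 29^{43} = 29^{42} · 29^{1} ≡ 29^{1} ≡ 29 (mod 43)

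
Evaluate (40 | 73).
(40/73) = 40^{36} mod 73 = -1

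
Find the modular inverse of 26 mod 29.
Since 29 is prime, by Fermat 26^(-1) ≡ 26^{27} ≡ 19 (mod 29). Verify: 26 × 19 = 494 ≡ 1 (mod 29)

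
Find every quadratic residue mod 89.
QRs mod 89: {1, 2, 4, 5, 8, 9, 10, 11, 16, 17, 18, 20, 21, 22, 25, 32, 34, 36, 39, 40, 42, 44, 45, 47, 49, 50, 53, 55, 57, 64, 67, 68, 69, 71, 72, 73, 78, 79, 80, 81, 84, 85, 87, 88}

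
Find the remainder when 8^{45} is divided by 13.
By Fermat: 8^{12} ≡ 1 (mod 13). 45 = 3×12 + 9. So 8^{45} ≡ 8^{9} ≡ 8 (mod 13)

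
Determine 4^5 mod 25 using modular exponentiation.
By repeated squaring mod 25: 4^{1}≡4, 4^{2}≡16, 4^{4}≡6. Then 4^{5} = 4^{4+1} ≡ 6 × 4 ≡ 24 mod 25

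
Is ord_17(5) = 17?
Powers of 5 mod 17: 5^1≡5, 5^2≡8, 5^3≡6, 5^4≡13, 5^5≡14, 5^6≡2, 5^7≡10, 5^8≡16, 5^9≡12, 5^10≡9, 5^11≡11, 5^12≡4, 5^13≡3, 5^14≡15, 5^15≡7, 5^16≡1. Already 5^16≡1, so the order is 16 < 17. No, the actual order is 16.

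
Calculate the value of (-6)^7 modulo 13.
By repeated squaring (mod 13): (-6)^{1}≡7, (-6)^{2}≡10, (-6)^{4}≡9. Then (-6)^{7} = (-6)^{4+2+1} ≡ 9 × 10 × 7 ≡ 6 (mod 13)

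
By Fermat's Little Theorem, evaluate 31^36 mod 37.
By Fermat's Little Theorem, 31^{36} ≡ 1 mod 37 since 37 is prime and gcd(31, 37) = 1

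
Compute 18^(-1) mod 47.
Since 47 is prime, by Fermat 18^(-1) ≡ 18^{45} ≡ 34 mod 47. Verify: 18 × 34 = 612 ≡ 1 mod 47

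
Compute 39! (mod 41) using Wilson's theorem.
(40)! = (39)! × (40) ≡ -1 (mod 41). So (39)! ≡ -1 × (40)^(-1) ≡ (-1)×(-1) = 1 (mod 41)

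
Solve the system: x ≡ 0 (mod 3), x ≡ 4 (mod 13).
M = 3 × 13 = 39. M₁ = 13, y₁ ≡ 1 (mod 3). M₂ = 3, y₂ ≡ 9 (mod 13). x = 0×13×1 + 4×3×9 ≡ 30 (mod 39)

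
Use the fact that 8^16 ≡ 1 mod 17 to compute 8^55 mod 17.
By Fermat: 8^{16} ≡ 1 mod 17. 55 = 3×16 + 7. So 8^{55} ≡ 8^{7} ≡ 15 mod 17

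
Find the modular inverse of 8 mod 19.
Since 19 is prime, by Fermat 8^(-1) ≡ 8^{17} ≡ 12 mod 19. Verify: 8 × 12 = 96 ≡ 1 mod 19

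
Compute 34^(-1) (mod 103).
Since 103 is prime, by Fermat 34^(-1) ≡ 34^{101} ≡ 100 (mod 103). Verify: 34 × 100 = 3400 ≡ 1 (mod 103)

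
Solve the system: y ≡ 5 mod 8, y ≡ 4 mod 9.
M = 8 × 9 = 72. M₁ = 9, y₁ ≡ 1 mod 8. M₂ = 8, y₂ ≡ 8 mod 9. y = 5×9×1 + 4×8×8 ≡ 13 mod 72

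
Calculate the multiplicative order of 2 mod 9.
Powers of 2 mod 9: 2^1≡2, 2^2≡4, 2^3≡8, 2^4≡7, 2^5≡5, 2^6≡1. ord_9(2) = 6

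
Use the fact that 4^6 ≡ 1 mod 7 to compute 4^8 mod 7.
By Fermat: 4^{6} ≡ 1 mod 7. So 4^{8} = 4^{6} · 4^{2} ≡ 4^{2} ≡ 2 mod 7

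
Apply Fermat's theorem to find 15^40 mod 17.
By Fermat: 15^{16} ≡ 1 mod 17. 40 = 2×16 + 8. So 15^{40} ≡ 15^{8} ≡ 1 mod 17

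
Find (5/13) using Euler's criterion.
(5/13) = 5^{6} mod 13 = -1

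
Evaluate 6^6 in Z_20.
By repeated squaring mod 20: 6^{1}≡6, 6^{2}≡16, 6^{4}≡16. Then 6^{6} = 6^{4+2} ≡ 16 × 16 ≡ 16 mod 20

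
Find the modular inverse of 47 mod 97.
Since 97 is prime, by Fermat 47^(-1) ≡ 47^{95} ≡ 64 mod 97. Verify: 47 × 64 = 3008 ≡ 1 mod 97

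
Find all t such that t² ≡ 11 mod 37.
The square roots of 11 mod 37 are 23 and 14. Verify: 23² = 529 ≡ 11 mod 37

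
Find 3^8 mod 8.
By repeated squaring mod 8: 3^{1}≡3, 3^{2}≡1, 3^{4}≡1, 3^{8}≡1. So 3^{8} ≡ 1 mod 8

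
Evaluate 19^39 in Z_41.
By repeated squaring (mod 41): 19^{1}≡19, 19^{2}≡33, 19^{4}≡23, 19^{8}≡37, 19^{16}≡16, 19^{32}≡10. Then 19^{39} = 19^{32+4+2+1} ≡ 10 × 23 × 33 × 19 ≡ 13 (mod 41)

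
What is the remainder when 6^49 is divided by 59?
By repeated squaring (mod 59): 6^{1}≡6, 6^{2}≡36, 6^{4}≡57, 6^{8}≡4, 6^{16}≡16, 6^{32}≡20. Then 6^{49} = 6^{32+16+1} ≡ 20 × 16 × 6 ≡ 32 (mod 59)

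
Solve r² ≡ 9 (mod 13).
The square roots of 9 mod 13 are 3 and 10. Verify: 3² = 9 ≡ 9 (mod 13)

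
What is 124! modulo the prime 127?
(126)! = (124)! × (125) × (126) ≡ -1 (mod 127). So (124)! ≡ -1 × [(126)(125)]^(-1) ≡ 63 (mod 127)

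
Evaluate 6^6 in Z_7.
Using Fermat: 6^{6} ≡ 1 mod 7. 6 ≡ 0 mod 6. So 6^{6} ≡ 6^{0} ≡ 1 mod 7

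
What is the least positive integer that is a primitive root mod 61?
g = 2. For each prime q|60: 2^{30}≡60, 2^{20}≡47, 2^{12}≡9, none ≡ 1, so ord_61(2) = 60 and 2 is a primitive root.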